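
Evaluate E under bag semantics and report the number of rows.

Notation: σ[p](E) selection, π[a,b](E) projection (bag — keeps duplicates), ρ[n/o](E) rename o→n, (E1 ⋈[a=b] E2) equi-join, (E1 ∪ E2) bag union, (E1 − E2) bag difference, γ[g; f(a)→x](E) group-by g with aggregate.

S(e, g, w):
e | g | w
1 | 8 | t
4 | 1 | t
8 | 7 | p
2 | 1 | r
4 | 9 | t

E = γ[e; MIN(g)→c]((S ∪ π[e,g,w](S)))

Stepwise |·|:
  S → 5
  S → 5
  π[e,g,w](S) → 5
  (S ∪ π[e,g,w](S)) → 10
  γ[e; MIN(g)→c]((S ∪ π[e,g,w](S))) → 4

|E| = 4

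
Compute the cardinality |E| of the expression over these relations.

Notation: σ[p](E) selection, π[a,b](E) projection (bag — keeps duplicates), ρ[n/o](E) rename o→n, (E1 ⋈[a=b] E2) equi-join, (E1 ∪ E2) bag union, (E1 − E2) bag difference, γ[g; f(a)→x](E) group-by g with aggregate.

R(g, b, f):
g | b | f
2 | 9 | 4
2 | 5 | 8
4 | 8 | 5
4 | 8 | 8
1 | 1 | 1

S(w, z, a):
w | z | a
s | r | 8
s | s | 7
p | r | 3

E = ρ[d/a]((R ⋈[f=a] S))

Row counts bottom-up:
  R → 5
  S → 3
  (R ⋈[f=a] S) → 2
  ρ[d/a]((R ⋈[f=a] S)) → 2

|E| = 2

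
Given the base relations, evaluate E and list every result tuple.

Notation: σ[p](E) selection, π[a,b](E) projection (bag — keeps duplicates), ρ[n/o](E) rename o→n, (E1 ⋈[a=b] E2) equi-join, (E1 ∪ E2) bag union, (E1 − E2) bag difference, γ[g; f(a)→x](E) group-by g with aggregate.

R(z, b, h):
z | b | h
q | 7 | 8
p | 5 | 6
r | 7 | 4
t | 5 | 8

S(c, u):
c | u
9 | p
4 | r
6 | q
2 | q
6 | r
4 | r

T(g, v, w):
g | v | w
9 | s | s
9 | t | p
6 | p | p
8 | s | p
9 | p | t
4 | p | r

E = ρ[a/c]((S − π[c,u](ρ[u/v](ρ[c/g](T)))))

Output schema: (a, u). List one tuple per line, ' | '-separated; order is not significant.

Per-node cardinality:
  S → 6
  T → 6
  ρ[c/g](T) → 6
  ρ[u/v](ρ[c/g](T)) → 6
  π[c,u](ρ[u/v](ρ[c/g](T))) → 6
  (S − π[c,u](ρ[u/v](ρ[c/g](T)))) → 5
  ρ[a/c]((S − π[c,u](ρ[u/v](ρ[c/g](T))))) → 5

== RESULT ==
a | u
2 | q
4 | r
4 | r
6 | q
6 | r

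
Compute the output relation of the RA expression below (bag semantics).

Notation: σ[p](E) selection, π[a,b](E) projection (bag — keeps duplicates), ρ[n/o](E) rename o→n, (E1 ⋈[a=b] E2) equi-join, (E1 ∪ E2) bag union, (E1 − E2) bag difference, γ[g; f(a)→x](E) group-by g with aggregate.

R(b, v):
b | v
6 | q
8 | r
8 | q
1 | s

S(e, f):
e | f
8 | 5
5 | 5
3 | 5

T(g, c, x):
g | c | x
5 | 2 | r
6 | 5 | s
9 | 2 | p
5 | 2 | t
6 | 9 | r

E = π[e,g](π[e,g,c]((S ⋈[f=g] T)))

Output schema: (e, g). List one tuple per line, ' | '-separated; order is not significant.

Row counts bottom-up:
  S → 3
  T → 5
  (S ⋈[f=g] T) → 6
  π[e,g,c]((S ⋈[f=g] T)) → 6
  π[e,g](π[e,g,c]((S ⋈[f=g] T))) → 6

== RESULT ==
e | g
3 | 5
3 | 5
5 | 5
5 | 5
8 | 5
8 | 5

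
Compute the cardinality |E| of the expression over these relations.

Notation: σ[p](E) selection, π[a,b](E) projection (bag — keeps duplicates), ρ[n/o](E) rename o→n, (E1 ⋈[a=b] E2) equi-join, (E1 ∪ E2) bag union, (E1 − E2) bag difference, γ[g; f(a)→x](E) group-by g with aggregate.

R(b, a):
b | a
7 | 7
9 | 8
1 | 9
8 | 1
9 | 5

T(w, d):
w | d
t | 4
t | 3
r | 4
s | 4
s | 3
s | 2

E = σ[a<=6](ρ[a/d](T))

Stepwise |·|:
  T → 6
  ρ[a/d](T) → 6
  σ[a<=6](ρ[a/d](T)) → 6

|E| = 6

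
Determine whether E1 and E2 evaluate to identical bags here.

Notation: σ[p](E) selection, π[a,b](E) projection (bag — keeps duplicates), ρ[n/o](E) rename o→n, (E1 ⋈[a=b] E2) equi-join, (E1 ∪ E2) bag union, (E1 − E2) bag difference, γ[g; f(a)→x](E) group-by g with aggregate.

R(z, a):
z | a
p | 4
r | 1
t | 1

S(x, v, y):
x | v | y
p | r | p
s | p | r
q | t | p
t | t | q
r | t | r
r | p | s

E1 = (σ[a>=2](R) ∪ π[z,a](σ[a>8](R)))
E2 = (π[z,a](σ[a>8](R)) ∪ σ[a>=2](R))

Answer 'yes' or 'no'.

E1 row counts bottom-up:
  R → 3
  σ[a>=2](R) → 1
  R → 3
  σ[a>8](R) → 0
  π[z,a](σ[a>8](R)) → 0
  (σ[a>=2](R) ∪ π[z,a](σ[a>8](R))) → 1
E2 row counts bottom-up:
  R → 3
  σ[a>8](R) → 0
  π[z,a](σ[a>8](R)) → 0
  R → 3
  σ[a>=2](R) → 1
  (π[z,a](σ[a>8](R)) ∪ σ[a>=2](R)) → 1

E1 and E2 produce the same multiset:
z | a
p | 4

yes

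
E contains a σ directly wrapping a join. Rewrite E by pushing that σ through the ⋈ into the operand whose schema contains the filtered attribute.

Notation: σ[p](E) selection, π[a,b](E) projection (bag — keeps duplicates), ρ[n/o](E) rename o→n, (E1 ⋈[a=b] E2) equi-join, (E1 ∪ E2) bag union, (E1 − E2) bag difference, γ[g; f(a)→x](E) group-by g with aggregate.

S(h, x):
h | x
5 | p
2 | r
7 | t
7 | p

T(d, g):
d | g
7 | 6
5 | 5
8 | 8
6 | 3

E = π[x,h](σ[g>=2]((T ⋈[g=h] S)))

σ filters on g, owned by the left side.
E' = π[x,h]((σ[g>=2](T) ⋈[g=h] S))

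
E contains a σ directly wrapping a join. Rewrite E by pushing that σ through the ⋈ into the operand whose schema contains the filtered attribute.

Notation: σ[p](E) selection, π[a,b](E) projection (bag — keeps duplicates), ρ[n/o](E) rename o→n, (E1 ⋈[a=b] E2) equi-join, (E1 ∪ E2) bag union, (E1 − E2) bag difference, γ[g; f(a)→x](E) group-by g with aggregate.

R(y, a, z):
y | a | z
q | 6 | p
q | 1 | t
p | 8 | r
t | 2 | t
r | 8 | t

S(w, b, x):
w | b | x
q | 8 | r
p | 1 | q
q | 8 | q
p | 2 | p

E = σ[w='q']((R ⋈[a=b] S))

σ filters on w, owned by the right side.
E' = (R ⋈[a=b] σ[w='q'](S))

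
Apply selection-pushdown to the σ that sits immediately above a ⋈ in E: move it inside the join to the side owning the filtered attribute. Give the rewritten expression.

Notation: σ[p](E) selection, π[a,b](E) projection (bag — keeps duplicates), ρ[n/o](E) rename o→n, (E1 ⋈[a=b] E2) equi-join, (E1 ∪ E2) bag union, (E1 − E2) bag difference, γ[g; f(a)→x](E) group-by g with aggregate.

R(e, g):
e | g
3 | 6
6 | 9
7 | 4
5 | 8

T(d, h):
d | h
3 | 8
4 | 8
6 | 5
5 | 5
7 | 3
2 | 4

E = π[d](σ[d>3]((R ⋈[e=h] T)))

σ filters on d, owned by the right side.
E' = π[d]((R ⋈[e=h] σ[d>3](T)))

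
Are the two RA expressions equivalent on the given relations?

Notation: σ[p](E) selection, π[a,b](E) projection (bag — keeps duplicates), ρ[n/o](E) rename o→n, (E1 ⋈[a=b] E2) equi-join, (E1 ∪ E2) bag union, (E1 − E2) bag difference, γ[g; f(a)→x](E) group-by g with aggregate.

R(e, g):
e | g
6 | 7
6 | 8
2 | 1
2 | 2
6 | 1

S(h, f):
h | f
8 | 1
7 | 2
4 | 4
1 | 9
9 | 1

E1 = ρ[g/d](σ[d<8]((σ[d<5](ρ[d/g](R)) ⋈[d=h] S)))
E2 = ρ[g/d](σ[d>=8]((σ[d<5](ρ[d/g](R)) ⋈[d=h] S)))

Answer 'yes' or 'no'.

E1 row counts bottom-up:
  R → 5
  ρ[d/g](R) → 5
  σ[d<5](ρ[d/g](R)) → 3
  S → 5
  (σ[d<5](ρ[d/g](R)) ⋈[d=h] S) → 2
  σ[d<8]((σ[d<5](ρ[d/g](R)) ⋈[d=h] S)) → 2
  ρ[g/d](σ[d<8]((σ[d<5](ρ[d/g](R)) ⋈[d=h] S))) → 2
E2 row counts bottom-up:
  R → 5
  ρ[d/g](R) → 5
  σ[d<5](ρ[d/g](R)) → 3
  S → 5
  (σ[d<5](ρ[d/g](R)) ⋈[d=h] S) → 2
  σ[d>=8]((σ[d<5](ρ[d/g](R)) ⋈[d=h] S)) → 0
  ρ[g/d](σ[d>=8]((σ[d<5](ρ[d/g](R)) ⋈[d=h] S))) → 0

E1 result:
e | g | h | f
2 | 1 | 1 | 9
6 | 1 | 1 | 9
E2 result:
e | g | h | f
(0 rows)
Witness: (6, 1, 1, 9) appears 1× in E1 but 0× in E2.

no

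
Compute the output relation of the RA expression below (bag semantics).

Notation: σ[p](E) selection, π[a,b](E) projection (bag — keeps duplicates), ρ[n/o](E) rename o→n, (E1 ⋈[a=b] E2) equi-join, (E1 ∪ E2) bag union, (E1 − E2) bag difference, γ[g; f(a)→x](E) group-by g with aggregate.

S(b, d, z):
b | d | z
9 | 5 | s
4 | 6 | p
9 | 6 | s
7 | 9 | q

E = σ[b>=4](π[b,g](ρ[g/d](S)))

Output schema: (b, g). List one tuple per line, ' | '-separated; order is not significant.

Subexpression sizes:
  S → 4
  ρ[g/d](S) → 4
  π[b,g](ρ[g/d](S)) → 4
  σ[b>=4](π[b,g](ρ[g/d](S))) → 4

== RESULT ==
b | g
4 | 6
7 | 9
9 | 5
9 | 6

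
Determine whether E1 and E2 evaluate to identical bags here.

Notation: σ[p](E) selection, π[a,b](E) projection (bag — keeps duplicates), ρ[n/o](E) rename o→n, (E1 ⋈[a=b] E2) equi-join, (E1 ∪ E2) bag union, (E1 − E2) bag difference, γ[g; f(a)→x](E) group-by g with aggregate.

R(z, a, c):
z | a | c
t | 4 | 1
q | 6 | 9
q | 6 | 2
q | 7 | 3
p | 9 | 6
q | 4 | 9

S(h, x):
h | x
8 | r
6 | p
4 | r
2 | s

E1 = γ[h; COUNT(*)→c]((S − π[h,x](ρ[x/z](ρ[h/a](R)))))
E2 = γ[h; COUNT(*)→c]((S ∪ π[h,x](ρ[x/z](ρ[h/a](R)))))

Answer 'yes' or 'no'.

E1 per-node cardinality:
  S → 4
  R → 6
  ρ[h/a](R) → 6
  ρ[x/z](ρ[h/a](R)) → 6
  π[h,x](ρ[x/z](ρ[h/a](R))) → 6
  (S − π[h,x](ρ[x/z](ρ[h/a](R)))) → 4
  γ[h; COUNT(*)→c]((S − π[h,x](ρ[x/z](ρ[h/a](R))))) → 4
E2 per-node cardinality:
  S → 4
  R → 6
  ρ[h/a](R) → 6
  ρ[x/z](ρ[h/a](R)) → 6
  π[h,x](ρ[x/z](ρ[h/a](R))) → 6
  (S ∪ π[h,x](ρ[x/z](ρ[h/a](R)))) → 10
  γ[h; COUNT(*)→c]((S ∪ π[h,x](ρ[x/z](ρ[h/a](R))))) → 6

E1 result:
h | c
2 | 1
4 | 1
6 | 1
8 | 1
E2 result:
h | c
2 | 1
4 | 3
6 | 3
7 | 1
8 | 1
9 | 1
Witness: (7, 1) appears 0× in E1 but 1× in E2.

no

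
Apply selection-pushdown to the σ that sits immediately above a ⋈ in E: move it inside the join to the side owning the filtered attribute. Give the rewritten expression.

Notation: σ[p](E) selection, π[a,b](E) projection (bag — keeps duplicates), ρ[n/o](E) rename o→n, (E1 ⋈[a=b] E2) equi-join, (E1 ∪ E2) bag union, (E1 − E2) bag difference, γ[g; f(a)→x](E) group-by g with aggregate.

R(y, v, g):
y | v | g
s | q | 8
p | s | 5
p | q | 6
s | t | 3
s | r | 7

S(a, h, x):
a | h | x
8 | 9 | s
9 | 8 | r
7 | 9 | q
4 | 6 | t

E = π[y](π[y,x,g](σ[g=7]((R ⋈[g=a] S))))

σ filters on g, owned by the left side.
E' = π[y](π[y,x,g]((σ[g=7](R) ⋈[g=a] S)))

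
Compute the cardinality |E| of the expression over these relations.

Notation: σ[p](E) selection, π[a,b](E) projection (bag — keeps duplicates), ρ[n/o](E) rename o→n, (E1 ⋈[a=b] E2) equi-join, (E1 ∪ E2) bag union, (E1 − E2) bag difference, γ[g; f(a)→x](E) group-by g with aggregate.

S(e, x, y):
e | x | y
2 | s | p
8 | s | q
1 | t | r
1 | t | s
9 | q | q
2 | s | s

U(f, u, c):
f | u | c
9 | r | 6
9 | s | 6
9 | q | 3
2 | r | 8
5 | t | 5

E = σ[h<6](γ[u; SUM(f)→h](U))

Stepwise |·|:
  U → 5
  γ[u; SUM(f)→h](U) → 4
  σ[h<6](γ[u; SUM(f)→h](U)) → 1

|E| = 1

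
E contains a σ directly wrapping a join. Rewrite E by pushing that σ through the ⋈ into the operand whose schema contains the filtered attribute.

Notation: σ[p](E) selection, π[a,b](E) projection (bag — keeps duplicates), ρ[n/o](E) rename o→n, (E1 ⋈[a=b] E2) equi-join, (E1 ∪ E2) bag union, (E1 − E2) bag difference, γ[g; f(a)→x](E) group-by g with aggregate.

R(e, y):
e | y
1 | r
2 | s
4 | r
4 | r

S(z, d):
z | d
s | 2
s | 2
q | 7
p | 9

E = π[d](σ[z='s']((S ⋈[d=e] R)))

σ filters on z, owned by the left side.
E' = π[d]((σ[z='s'](S) ⋈[d=e] R))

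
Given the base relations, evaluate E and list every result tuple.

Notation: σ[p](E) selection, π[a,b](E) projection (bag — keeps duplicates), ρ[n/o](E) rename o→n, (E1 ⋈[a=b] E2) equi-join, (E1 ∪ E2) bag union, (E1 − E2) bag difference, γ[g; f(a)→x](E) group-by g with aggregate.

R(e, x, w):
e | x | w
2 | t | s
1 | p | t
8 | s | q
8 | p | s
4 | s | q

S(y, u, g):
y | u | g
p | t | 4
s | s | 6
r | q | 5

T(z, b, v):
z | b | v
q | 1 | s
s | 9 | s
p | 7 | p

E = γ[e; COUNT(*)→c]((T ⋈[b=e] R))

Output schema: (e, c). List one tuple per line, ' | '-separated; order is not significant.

Row counts bottom-up:
  T → 3
  R → 5
  (T ⋈[b=e] R) → 1
  γ[e; COUNT(*)→c]((T ⋈[b=e] R)) → 1

== RESULT ==
e | c
1 | 1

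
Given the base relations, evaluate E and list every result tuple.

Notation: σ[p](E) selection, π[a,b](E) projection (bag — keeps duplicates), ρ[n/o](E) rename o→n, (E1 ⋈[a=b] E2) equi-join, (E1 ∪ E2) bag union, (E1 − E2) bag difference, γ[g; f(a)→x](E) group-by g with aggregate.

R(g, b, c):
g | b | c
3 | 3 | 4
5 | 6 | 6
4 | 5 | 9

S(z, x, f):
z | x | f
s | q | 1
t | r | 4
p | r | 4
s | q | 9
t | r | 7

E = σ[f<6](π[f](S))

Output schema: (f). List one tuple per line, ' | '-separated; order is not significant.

Stepwise |·|:
  S → 5
  π[f](S) → 5
  σ[f<6](π[f](S)) → 3

== RESULT ==
f
1
4
4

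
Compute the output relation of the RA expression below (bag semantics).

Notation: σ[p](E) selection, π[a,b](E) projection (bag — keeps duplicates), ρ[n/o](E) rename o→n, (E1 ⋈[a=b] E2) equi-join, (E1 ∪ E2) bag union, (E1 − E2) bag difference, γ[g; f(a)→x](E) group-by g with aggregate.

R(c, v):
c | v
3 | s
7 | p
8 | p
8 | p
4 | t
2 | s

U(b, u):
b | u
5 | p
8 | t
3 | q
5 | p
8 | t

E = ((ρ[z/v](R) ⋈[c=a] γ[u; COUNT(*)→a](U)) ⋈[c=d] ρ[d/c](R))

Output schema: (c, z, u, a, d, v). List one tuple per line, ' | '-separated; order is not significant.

Stepwise |·|:
  R → 6
  ρ[z/v](R) → 6
  U → 5
  γ[u; COUNT(*)→a](U) → 3
  (ρ[z/v](R) ⋈[c=a] γ[u; COUNT(*)→a](U)) → 2
  R → 6
  ρ[d/c](R) → 6
  ((ρ[z/v](R) ⋈[c=a] γ[u; COUNT(*)→a](U)) ⋈[c=d] ρ[d/c](R)) → 2

== RESULT ==
c | z | u | a | d | v
2 | s | p | 2 | 2 | s
2 | s | t | 2 | 2 | s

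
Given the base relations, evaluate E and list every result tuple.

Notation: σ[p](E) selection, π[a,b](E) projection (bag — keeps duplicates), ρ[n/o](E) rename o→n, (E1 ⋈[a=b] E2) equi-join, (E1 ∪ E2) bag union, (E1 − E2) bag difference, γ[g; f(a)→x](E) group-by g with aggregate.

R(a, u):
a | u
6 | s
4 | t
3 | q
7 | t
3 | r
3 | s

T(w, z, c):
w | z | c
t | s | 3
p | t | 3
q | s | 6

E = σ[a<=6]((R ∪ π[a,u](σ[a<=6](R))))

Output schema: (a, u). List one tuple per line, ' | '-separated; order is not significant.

Per-node cardinality:
  R → 6
  R → 6
  σ[a<=6](R) → 5
  π[a,u](σ[a<=6](R)) → 5
  (R ∪ π[a,u](σ[a<=6](R))) → 11
  σ[a<=6]((R ∪ π[a,u](σ[a<=6](R)))) → 10

== RESULT ==
a | u
3 | q
3 | q
3 | r
3 | r
3 | s
3 | s
4 | t
4 | t
6 | s
6 | s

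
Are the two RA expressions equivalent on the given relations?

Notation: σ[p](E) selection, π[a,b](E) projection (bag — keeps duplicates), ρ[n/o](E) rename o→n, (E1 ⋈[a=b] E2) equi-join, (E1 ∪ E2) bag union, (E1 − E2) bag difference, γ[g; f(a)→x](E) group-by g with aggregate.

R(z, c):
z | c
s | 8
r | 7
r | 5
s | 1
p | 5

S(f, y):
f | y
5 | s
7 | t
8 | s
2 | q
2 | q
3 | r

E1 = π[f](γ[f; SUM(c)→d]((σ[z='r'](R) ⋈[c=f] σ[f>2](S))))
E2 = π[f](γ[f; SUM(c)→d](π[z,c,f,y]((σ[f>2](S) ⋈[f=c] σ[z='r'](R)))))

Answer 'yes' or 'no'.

E1 stepwise |·|:
  R → 5
  σ[z='r'](R) → 2
  S → 6
  σ[f>2](S) → 4
  (σ[z='r'](R) ⋈[c=f] σ[f>2](S)) → 2
  γ[f; SUM(c)→d]((σ[z='r'](R) ⋈[c=f] σ[f>2](S))) → 2
  π[f](γ[f; SUM(c)→d]((σ[z='r'](R) ⋈[c=f] σ[f>2](S)))) → 2
E2 stepwise |·|:
  S → 6
  σ[f>2](S) → 4
  R → 5
  σ[z='r'](R) → 2
  (σ[f>2](S) ⋈[f=c] σ[z='r'](R)) → 2
  π[z,c,f,y]((σ[f>2](S) ⋈[f=c] σ[z='r'](R))) → 2
  γ[f; SUM(c)→d](π[z,c,f,y]((σ[f>2](S) ⋈[f=c] σ[z='r'](R)))) → 2
  π[f](γ[f; SUM(c)→d](π[z,c,f,y]((σ[f>2](S) ⋈[f=c] σ[z='r'](R))))) → 2

E1 and E2 produce the same multiset:
f
5
7

yes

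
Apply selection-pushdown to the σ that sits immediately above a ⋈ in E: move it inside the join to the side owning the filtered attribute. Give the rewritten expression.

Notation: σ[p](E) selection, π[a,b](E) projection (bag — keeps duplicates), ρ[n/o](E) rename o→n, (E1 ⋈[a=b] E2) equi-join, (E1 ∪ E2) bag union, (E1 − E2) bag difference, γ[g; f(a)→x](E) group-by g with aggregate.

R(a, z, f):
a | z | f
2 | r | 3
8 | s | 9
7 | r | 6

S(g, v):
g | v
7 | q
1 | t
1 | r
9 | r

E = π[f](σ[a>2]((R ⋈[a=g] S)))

σ filters on a, owned by the left side.
E' = π[f]((σ[a>2](R) ⋈[a=g] S))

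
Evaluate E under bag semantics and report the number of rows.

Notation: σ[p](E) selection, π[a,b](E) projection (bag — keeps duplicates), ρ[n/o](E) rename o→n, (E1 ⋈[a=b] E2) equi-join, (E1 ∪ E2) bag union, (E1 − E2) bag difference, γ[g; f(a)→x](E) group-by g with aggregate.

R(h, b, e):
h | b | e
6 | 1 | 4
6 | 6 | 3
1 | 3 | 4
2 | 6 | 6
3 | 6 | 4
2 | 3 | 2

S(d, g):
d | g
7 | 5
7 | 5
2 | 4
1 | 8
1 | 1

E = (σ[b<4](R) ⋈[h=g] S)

Row counts bottom-up:
  R → 6
  σ[b<4](R) → 3
  S → 5
  (σ[b<4](R) ⋈[h=g] S) → 1

|E| = 1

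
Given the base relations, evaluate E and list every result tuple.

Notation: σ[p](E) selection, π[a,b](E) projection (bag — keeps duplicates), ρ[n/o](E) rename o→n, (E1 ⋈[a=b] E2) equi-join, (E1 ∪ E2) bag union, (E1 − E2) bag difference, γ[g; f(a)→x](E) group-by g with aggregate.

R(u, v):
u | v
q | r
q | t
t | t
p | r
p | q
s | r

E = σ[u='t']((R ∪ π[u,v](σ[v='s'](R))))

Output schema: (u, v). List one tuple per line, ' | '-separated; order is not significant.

Row counts bottom-up:
  R → 6
  R → 6
  σ[v='s'](R) → 0
  π[u,v](σ[v='s'](R)) → 0
  (R ∪ π[u,v](σ[v='s'](R))) → 6
  σ[u='t']((R ∪ π[u,v](σ[v='s'](R)))) → 1

== RESULT ==
u | v
t | t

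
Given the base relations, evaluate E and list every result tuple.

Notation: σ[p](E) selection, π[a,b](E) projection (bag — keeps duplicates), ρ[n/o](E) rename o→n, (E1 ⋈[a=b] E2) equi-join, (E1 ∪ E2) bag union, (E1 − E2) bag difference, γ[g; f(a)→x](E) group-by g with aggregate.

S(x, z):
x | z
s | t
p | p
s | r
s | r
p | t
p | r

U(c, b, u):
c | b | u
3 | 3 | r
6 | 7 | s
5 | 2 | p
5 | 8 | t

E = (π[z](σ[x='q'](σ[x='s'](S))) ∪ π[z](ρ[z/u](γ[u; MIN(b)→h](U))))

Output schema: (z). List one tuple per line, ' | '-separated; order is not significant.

Per-node cardinality:
  S → 6
  σ[x='s'](S) → 3
  σ[x='q'](σ[x='s'](S)) → 0
  π[z](σ[x='q'](σ[x='s'](S))) → 0
  U → 4
  γ[u; MIN(b)→h](U) → 4
  ρ[z/u](γ[u; MIN(b)→h](U)) → 4
  π[z](ρ[z/u](γ[u; MIN(b)→h](U))) → 4
  (π[z](σ[x='q'](σ[x='s'](S))) ∪ π[z](ρ[z/u](γ[u; MIN(b)→h](U)))) → 4

== RESULT ==
z
p
r
s
t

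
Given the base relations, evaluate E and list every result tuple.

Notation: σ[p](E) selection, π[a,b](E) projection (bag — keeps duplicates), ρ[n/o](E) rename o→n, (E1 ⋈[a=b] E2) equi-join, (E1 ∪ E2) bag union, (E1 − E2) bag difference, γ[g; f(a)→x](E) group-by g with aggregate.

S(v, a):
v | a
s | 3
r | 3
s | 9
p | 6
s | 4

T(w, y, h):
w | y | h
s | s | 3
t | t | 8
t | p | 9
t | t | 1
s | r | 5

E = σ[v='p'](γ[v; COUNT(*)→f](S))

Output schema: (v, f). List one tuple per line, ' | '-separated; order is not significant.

Subexpression sizes:
  S → 5
  γ[v; COUNT(*)→f](S) → 3
  σ[v='p'](γ[v; COUNT(*)→f](S)) → 1

== RESULT ==
v | f
p | 1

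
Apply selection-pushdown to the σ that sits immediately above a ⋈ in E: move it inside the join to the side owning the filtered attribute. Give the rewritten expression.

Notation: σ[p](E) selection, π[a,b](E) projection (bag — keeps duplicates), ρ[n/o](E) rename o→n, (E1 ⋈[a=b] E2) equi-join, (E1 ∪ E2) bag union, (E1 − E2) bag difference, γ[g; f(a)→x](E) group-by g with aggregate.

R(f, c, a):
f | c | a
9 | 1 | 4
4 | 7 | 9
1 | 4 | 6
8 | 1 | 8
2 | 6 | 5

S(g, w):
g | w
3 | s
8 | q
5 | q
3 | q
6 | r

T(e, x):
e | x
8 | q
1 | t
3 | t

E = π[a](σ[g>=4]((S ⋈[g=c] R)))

σ filters on g, owned by the left side.
E' = π[a]((σ[g>=4](S) ⋈[g=c] R))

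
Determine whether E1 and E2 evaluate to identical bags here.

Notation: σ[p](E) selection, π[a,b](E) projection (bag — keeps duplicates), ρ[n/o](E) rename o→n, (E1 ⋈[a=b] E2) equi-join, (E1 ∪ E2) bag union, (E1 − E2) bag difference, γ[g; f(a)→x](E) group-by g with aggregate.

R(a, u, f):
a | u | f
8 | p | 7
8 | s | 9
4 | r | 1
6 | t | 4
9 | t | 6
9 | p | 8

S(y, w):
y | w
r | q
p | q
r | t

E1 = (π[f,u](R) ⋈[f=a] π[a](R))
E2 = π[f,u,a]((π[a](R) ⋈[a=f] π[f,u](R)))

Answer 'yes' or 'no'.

E1 subexpression sizes:
  R → 6
  π[f,u](R) → 6
  R → 6
  π[a](R) → 6
  (π[f,u](R) ⋈[f=a] π[a](R)) → 6
E2 subexpression sizes:
  R → 6
  π[a](R) → 6
  R → 6
  π[f,u](R) → 6
  (π[a](R) ⋈[a=f] π[f,u](R)) → 6
  π[f,u,a]((π[a](R) ⋈[a=f] π[f,u](R))) → 6

E1 and E2 produce the same multiset:
f | u | a
4 | t | 4
6 | t | 6
8 | p | 8
8 | p | 8
9 | s | 9
9 | s | 9

yes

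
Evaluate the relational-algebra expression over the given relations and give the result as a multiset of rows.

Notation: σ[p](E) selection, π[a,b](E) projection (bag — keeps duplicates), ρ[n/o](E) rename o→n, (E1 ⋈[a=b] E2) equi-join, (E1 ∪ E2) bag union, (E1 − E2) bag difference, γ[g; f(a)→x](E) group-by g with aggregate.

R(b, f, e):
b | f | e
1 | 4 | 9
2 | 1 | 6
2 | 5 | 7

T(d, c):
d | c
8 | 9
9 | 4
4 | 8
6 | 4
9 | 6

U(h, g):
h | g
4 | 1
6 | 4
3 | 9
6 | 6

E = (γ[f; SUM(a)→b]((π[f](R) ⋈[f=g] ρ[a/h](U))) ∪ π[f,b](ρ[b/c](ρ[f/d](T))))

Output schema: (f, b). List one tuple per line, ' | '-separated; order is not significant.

Stepwise |·|:
  R → 3
  π[f](R) → 3
  U → 4
  ρ[a/h](U) → 4
  (π[f](R) ⋈[f=g] ρ[a/h](U)) → 2
  γ[f; SUM(a)→b]((π[f](R) ⋈[f=g] ρ[a/h](U))) → 2
  T → 5
  ρ[f/d](T) → 5
  ρ[b/c](ρ[f/d](T)) → 5
  π[f,b](ρ[b/c](ρ[f/d](T))) → 5
  (γ[f; SUM(a)→b]((π[f](R) ⋈[f=g] ρ[a/h](U))) ∪ π[f,b](ρ[b/c](ρ[f/d](T)))) → 7

== RESULT ==
f | b
1 | 4
4 | 6
4 | 8
6 | 4
8 | 9
9 | 4
9 | 6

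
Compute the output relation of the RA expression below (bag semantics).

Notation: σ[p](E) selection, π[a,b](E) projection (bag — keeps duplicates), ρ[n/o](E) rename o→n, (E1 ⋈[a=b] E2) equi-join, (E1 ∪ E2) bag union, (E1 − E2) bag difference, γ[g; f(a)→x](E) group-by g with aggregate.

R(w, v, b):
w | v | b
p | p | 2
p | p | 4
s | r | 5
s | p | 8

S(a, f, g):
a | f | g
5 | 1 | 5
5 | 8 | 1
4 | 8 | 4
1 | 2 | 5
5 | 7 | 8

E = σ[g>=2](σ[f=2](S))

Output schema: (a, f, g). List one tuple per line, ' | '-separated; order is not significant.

Per-node cardinality:
  S → 5
  σ[f=2](S) → 1
  σ[g>=2](σ[f=2](S)) → 1

== RESULT ==
a | f | g
1 | 2 | 5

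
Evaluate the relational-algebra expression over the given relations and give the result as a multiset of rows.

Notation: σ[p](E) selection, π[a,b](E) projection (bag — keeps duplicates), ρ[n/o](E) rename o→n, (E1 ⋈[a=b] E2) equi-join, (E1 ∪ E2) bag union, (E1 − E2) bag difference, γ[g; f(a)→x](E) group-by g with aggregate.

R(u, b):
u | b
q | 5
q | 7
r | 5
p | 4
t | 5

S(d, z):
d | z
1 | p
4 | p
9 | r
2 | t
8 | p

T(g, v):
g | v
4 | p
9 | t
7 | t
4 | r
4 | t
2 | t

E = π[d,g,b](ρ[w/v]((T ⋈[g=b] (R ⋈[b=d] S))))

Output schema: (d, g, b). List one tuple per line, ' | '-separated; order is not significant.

Per-node cardinality:
  T → 6
  R → 5
  S → 5
  (R ⋈[b=d] S) → 1
  (T ⋈[g=b] (R ⋈[b=d] S)) → 3
  ρ[w/v]((T ⋈[g=b] (R ⋈[b=d] S))) → 3
  π[d,g,b](ρ[w/v]((T ⋈[g=b] (R ⋈[b=d] S)))) → 3

== RESULT ==
d | g | b
4 | 4 | 4
4 | 4 | 4
4 | 4 | 4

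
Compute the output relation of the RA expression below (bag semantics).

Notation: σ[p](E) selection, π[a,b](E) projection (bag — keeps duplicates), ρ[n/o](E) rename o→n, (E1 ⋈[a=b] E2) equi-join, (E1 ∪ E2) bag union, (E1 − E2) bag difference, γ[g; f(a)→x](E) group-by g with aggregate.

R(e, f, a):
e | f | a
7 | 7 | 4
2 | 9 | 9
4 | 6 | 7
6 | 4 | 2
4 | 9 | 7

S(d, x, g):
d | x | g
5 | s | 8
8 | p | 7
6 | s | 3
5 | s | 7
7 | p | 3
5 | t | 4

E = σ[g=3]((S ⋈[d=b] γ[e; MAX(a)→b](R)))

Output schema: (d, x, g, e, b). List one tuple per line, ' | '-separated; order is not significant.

Stepwise |·|:
  S → 6
  R → 5
  γ[e; MAX(a)→b](R) → 4
  (S ⋈[d=b] γ[e; MAX(a)→b](R)) → 1
  σ[g=3]((S ⋈[d=b] γ[e; MAX(a)→b](R))) → 1

== RESULT ==
d | x | g | e | b
7 | p | 3 | 4 | 7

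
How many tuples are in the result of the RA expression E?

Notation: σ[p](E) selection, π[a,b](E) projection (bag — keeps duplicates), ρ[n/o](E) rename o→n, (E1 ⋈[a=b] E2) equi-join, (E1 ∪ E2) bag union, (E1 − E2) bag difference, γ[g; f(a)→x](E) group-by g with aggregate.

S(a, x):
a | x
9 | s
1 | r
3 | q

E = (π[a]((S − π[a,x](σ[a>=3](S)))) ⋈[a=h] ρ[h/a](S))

Subexpression sizes:
  S → 3
  S → 3
  σ[a>=3](S) → 2
  π[a,x](σ[a>=3](S)) → 2
  (S − π[a,x](σ[a>=3](S))) → 1
  π[a]((S − π[a,x](σ[a>=3](S)))) → 1
  S → 3
  ρ[h/a](S) → 3
  (π[a]((S − π[a,x](σ[a>=3](S)))) ⋈[a=h] ρ[h/a](S)) → 1

|E| = 1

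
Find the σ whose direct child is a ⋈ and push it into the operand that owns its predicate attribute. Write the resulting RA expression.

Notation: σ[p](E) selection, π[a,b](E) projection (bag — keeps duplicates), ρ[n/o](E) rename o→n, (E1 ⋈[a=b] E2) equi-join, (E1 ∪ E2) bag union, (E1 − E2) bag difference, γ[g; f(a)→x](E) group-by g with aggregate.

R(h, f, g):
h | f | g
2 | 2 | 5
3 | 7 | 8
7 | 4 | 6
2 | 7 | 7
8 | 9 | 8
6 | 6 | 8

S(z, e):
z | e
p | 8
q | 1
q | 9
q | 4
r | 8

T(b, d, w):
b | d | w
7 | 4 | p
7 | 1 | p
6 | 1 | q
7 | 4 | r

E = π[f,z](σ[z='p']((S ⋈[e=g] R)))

σ filters on z, owned by the left side.
E' = π[f,z]((σ[z='p'](S) ⋈[e=g] R))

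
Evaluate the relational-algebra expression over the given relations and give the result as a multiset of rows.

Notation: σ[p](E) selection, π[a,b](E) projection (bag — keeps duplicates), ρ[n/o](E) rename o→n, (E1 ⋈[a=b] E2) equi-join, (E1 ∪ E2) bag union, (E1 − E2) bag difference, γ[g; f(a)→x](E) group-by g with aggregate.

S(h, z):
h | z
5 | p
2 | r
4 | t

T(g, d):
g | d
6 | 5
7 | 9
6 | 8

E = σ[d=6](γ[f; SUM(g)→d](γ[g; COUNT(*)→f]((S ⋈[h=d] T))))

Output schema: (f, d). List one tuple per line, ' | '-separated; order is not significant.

Per-node cardinality:
  S → 3
  T → 3
  (S ⋈[h=d] T) → 1
  γ[g; COUNT(*)→f]((S ⋈[h=d] T)) → 1
  γ[f; SUM(g)→d](γ[g; COUNT(*)→f]((S ⋈[h=d] T))) → 1
  σ[d=6](γ[f; SUM(g)→d](γ[g; COUNT(*)→f]((S ⋈[h=d] T)))) → 1

== RESULT ==
f | d
1 | 6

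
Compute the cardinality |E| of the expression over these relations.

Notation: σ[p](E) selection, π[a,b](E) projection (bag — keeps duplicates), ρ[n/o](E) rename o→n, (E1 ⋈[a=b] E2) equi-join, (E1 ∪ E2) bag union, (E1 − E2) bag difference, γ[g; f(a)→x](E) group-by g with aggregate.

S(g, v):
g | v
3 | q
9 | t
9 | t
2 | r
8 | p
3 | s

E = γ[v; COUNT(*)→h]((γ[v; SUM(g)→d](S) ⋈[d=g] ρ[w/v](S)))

Stepwise |·|:
  S → 6
  γ[v; SUM(g)→d](S) → 5
  S → 6
  ρ[w/v](S) → 6
  (γ[v; SUM(g)→d](S) ⋈[d=g] ρ[w/v](S)) → 6
  γ[v; COUNT(*)→h]((γ[v; SUM(g)→d](S) ⋈[d=g] ρ[w/v](S))) → 4

|E| = 4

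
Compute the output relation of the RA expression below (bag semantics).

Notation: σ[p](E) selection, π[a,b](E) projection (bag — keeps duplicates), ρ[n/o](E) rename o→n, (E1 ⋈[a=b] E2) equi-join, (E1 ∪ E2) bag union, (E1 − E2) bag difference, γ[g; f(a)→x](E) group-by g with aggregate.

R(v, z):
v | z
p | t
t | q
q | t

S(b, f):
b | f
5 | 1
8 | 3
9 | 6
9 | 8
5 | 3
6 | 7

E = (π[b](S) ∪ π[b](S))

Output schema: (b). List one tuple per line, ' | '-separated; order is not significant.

Stepwise |·|:
  S → 6
  π[b](S) → 6
  S → 6
  π[b](S) → 6
  (π[b](S) ∪ π[b](S)) → 12

== RESULT ==
b
5
5
5
5
6
6
8
8
9
9
9
9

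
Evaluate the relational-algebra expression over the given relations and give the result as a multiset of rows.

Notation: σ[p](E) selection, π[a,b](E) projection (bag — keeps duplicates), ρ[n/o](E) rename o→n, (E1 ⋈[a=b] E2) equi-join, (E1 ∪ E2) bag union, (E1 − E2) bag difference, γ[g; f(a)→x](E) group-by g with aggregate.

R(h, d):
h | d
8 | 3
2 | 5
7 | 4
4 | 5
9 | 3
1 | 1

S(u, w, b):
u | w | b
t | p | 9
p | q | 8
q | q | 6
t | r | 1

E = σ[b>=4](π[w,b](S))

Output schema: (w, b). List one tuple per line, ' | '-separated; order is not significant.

Stepwise |·|:
  S → 4
  π[w,b](S) → 4
  σ[b>=4](π[w,b](S)) → 3

== RESULT ==
w | b
p | 9
q | 6
q | 8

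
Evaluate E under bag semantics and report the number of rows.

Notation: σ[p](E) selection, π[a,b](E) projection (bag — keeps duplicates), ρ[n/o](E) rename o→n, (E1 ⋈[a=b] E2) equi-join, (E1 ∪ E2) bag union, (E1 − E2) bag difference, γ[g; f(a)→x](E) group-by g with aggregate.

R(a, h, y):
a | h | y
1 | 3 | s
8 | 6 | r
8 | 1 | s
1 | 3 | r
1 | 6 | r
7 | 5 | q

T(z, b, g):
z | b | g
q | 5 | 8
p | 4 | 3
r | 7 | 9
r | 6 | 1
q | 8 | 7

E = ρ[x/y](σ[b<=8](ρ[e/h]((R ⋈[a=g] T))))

Per-node cardinality:
  R → 6
  T → 5
  (R ⋈[a=g] T) → 6
  ρ[e/h]((R ⋈[a=g] T)) → 6
  σ[b<=8](ρ[e/h]((R ⋈[a=g] T))) → 6
  ρ[x/y](σ[b<=8](ρ[e/h]((R ⋈[a=g] T)))) → 6

|E| = 6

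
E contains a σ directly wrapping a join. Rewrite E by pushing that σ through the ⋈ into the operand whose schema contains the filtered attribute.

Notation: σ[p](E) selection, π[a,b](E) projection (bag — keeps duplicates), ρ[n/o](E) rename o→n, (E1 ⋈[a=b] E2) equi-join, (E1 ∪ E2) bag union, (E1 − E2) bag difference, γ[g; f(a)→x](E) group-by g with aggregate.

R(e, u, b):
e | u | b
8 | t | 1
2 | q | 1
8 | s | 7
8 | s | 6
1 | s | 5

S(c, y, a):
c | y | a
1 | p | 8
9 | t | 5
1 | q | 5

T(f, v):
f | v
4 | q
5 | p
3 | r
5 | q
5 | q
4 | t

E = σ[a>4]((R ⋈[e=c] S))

σ filters on a, owned by the right side.
E' = (R ⋈[e=c] σ[a>4](S))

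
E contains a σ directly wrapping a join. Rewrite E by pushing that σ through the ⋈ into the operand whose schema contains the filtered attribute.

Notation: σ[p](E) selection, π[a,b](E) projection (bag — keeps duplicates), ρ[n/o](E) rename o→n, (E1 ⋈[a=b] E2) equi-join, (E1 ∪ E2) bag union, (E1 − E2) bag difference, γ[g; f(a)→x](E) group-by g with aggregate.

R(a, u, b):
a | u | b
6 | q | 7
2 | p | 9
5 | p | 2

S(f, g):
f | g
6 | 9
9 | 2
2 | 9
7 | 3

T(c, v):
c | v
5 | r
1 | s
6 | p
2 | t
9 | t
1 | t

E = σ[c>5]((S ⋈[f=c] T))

σ filters on c, owned by the right side.
E' = (S ⋈[f=c] σ[c>5](T))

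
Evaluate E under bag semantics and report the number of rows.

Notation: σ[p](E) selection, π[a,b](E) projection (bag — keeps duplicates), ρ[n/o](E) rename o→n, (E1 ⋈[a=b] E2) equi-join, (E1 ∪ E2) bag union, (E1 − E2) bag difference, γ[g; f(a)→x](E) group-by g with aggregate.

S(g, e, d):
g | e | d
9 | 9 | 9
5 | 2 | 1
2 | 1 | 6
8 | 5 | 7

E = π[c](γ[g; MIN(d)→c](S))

Subexpression sizes:
  S → 4
  γ[g; MIN(d)→c](S) → 4
  π[c](γ[g; MIN(d)→c](S)) → 4

|E| = 4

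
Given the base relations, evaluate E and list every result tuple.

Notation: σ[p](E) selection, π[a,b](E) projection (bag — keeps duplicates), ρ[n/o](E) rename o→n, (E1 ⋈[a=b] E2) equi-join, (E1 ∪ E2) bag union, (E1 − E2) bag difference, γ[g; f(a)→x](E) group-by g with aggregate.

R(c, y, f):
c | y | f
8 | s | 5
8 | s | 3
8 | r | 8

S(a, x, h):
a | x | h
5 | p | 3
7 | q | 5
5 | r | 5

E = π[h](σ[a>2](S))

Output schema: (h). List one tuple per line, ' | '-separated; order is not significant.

Row counts bottom-up:
  S → 3
  σ[a>2](S) → 3
  π[h](σ[a>2](S)) → 3

== RESULT ==
h
3
5
5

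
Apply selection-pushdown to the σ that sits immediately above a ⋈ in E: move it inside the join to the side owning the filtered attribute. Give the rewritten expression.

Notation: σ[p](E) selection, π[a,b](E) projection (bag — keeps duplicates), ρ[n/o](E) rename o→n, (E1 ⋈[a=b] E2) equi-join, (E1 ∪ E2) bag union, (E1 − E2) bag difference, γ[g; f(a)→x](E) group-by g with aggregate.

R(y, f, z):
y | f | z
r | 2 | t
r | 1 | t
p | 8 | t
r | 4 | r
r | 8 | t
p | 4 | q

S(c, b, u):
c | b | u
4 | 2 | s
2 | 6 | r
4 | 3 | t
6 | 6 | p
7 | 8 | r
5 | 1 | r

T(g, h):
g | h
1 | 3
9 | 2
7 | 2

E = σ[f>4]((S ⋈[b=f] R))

σ filters on f, owned by the right side.
E' = (S ⋈[b=f] σ[f>4](R))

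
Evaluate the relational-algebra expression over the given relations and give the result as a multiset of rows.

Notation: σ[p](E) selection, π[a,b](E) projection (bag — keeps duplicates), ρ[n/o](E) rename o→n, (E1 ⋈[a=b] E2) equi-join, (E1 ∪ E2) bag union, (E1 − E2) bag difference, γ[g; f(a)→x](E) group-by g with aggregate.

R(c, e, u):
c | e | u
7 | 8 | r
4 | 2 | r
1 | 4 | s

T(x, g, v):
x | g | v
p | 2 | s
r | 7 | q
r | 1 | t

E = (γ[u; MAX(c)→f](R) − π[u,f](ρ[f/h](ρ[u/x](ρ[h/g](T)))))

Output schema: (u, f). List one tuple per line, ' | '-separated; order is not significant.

Row counts bottom-up:
  R → 3
  γ[u; MAX(c)→f](R) → 2
  T → 3
  ρ[h/g](T) → 3
  ρ[u/x](ρ[h/g](T)) → 3
  ρ[f/h](ρ[u/x](ρ[h/g](T))) → 3
  π[u,f](ρ[f/h](ρ[u/x](ρ[h/g](T)))) → 3
  (γ[u; MAX(c)→f](R) − π[u,f](ρ[f/h](ρ[u/x](ρ[h/g](T))))) → 1

== RESULT ==
u | f
s | 1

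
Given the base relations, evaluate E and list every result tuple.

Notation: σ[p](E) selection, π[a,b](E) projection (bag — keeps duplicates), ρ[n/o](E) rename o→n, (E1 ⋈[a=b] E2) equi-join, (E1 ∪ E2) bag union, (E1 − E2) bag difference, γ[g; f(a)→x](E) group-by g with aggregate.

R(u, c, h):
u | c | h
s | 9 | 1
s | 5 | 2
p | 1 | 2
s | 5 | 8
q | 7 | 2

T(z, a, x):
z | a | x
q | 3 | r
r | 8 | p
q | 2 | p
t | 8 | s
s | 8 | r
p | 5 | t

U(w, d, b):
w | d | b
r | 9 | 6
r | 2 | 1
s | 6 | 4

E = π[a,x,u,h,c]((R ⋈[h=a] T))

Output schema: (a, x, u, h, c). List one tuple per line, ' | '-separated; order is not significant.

Row counts bottom-up:
  R → 5
  T → 6
  (R ⋈[h=a] T) → 6
  π[a,x,u,h,c]((R ⋈[h=a] T)) → 6

== RESULT ==
a | x | u | h | c
2 | p | p | 2 | 1
2 | p | q | 2 | 7
2 | p | s | 2 | 5
8 | p | s | 8 | 5
8 | r | s | 8 | 5
8 | s | s | 8 | 5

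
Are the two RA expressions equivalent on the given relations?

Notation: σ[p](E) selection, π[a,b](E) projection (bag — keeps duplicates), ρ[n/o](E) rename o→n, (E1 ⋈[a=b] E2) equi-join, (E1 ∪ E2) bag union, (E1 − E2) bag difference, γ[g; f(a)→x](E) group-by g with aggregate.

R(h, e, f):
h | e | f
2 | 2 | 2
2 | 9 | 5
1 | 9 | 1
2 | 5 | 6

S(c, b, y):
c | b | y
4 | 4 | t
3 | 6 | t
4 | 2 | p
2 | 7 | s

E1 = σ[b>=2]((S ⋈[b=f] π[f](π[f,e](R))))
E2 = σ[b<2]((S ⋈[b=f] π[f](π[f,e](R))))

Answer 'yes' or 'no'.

E1 stepwise |·|:
  S → 4
  R → 4
  π[f,e](R) → 4
  π[f](π[f,e](R)) → 4
  (S ⋈[b=f] π[f](π[f,e](R))) → 2
  σ[b>=2]((S ⋈[b=f] π[f](π[f,e](R)))) → 2
E2 stepwise |·|:
  S → 4
  R → 4
  π[f,e](R) → 4
  π[f](π[f,e](R)) → 4
  (S ⋈[b=f] π[f](π[f,e](R))) → 2
  σ[b<2]((S ⋈[b=f] π[f](π[f,e](R)))) → 0

E1 result:
c | b | y | f
3 | 6 | t | 6
4 | 2 | p | 2
E2 result:
c | b | y | f
(0 rows)
Witness: (4, 2, 'p', 2) appears 1× in E1 but 0× in E2.

no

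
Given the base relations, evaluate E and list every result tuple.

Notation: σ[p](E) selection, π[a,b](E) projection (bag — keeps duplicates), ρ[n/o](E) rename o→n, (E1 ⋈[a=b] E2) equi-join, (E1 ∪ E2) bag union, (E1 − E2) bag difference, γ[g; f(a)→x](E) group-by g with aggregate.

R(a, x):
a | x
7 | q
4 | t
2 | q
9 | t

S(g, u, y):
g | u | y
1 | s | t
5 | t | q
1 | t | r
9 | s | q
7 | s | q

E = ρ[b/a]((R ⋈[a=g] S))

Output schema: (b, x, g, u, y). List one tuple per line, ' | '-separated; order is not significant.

Per-node cardinality:
  R → 4
  S → 5
  (R ⋈[a=g] S) → 2
  ρ[b/a]((R ⋈[a=g] S)) → 2

== RESULT ==
b | x | g | u | y
7 | q | 7 | s | q
9 | t | 9 | s | q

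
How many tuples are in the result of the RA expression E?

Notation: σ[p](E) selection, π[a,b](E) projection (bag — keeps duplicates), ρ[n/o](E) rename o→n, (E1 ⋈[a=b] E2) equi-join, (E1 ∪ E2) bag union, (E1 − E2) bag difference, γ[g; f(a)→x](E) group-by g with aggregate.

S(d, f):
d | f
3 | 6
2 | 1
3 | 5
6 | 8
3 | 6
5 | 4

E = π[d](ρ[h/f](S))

Row counts bottom-up:
  S → 6
  ρ[h/f](S) → 6
  π[d](ρ[h/f](S)) → 6

|E| = 6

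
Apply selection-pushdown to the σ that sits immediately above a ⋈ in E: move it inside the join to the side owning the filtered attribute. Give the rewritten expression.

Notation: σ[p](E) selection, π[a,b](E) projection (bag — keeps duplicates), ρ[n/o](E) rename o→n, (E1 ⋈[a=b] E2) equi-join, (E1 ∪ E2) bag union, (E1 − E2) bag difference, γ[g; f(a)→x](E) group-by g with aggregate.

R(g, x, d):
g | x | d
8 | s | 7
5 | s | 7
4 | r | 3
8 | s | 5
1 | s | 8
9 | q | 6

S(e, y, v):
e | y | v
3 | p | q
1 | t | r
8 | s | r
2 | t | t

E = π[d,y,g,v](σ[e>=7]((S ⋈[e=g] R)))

σ filters on e, owned by the left side.
E' = π[d,y,g,v]((σ[e>=7](S) ⋈[e=g] R))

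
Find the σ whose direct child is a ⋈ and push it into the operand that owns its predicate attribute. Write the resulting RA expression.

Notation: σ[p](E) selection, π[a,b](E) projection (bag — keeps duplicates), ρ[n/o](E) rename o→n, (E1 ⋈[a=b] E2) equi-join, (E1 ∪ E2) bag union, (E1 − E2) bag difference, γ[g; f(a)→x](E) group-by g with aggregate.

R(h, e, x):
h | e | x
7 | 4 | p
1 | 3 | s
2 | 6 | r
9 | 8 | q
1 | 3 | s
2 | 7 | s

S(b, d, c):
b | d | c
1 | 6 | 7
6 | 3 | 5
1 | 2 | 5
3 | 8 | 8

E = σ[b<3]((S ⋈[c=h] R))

σ filters on b, owned by the left side.
E' = (σ[b<3](S) ⋈[c=h] R)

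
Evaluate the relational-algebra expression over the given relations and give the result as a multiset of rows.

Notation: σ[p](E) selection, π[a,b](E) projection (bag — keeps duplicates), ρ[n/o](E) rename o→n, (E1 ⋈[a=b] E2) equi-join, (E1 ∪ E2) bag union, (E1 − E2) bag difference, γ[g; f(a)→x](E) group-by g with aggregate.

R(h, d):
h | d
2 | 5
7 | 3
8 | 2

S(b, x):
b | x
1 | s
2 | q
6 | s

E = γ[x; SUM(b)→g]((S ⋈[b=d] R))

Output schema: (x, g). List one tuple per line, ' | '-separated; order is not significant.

Stepwise |·|:
  S → 3
  R → 3
  (S ⋈[b=d] R) → 1
  γ[x; SUM(b)→g]((S ⋈[b=d] R)) → 1

== RESULT ==
x | g
q | 2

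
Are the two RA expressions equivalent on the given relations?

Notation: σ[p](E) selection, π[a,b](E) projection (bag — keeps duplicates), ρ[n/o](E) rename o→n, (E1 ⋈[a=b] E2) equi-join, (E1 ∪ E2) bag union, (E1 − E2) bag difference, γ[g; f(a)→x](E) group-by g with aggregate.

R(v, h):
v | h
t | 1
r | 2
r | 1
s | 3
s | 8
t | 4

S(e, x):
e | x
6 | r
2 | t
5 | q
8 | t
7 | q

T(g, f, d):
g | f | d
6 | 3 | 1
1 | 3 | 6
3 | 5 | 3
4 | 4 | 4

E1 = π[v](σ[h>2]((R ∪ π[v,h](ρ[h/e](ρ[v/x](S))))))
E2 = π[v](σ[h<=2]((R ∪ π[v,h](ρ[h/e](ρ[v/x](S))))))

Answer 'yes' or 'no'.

E1 stepwise |·|:
  R → 6
  S → 5
  ρ[v/x](S) → 5
  ρ[h/e](ρ[v/x](S)) → 5
  π[v,h](ρ[h/e](ρ[v/x](S))) → 5
  (R ∪ π[v,h](ρ[h/e](ρ[v/x](S)))) → 11
  σ[h>2]((R ∪ π[v,h](ρ[h/e](ρ[v/x](S))))) → 7
  π[v](σ[h>2]((R ∪ π[v,h](ρ[h/e](ρ[v/x](S)))))) → 7
E2 stepwise |·|:
  R → 6
  S → 5
  ρ[v/x](S) → 5
  ρ[h/e](ρ[v/x](S)) → 5
  π[v,h](ρ[h/e](ρ[v/x](S))) → 5
  (R ∪ π[v,h](ρ[h/e](ρ[v/x](S)))) → 11
  σ[h<=2]((R ∪ π[v,h](ρ[h/e](ρ[v/x](S))))) → 4
  π[v](σ[h<=2]((R ∪ π[v,h](ρ[h/e](ρ[v/x](S)))))) → 4

E1 result:
v
q
q
r
s
s
t
t
E2 result:
v
r
r
t
t
Witness: ('q',) appears 2× in E1 but 0× in E2.

no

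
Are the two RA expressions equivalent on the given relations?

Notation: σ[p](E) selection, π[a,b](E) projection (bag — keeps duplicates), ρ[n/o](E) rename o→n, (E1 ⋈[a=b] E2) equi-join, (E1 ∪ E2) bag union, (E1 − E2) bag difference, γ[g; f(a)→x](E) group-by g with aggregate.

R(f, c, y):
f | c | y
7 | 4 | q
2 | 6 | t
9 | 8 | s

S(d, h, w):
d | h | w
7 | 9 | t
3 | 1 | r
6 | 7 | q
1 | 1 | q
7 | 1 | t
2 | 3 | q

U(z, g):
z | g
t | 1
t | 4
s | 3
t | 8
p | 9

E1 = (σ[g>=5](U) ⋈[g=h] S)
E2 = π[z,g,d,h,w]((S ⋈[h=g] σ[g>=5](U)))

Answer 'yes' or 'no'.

E1 subexpression sizes:
  U → 5
  σ[g>=5](U) → 2
  S → 6
  (σ[g>=5](U) ⋈[g=h] S) → 1
E2 subexpression sizes:
  S → 6
  U → 5
  σ[g>=5](U) → 2
  (S ⋈[h=g] σ[g>=5](U)) → 1
  π[z,g,d,h,w]((S ⋈[h=g] σ[g>=5](U))) → 1

E1 and E2 produce the same multiset:
z | g | d | h | w
p | 9 | 7 | 9 | t

yes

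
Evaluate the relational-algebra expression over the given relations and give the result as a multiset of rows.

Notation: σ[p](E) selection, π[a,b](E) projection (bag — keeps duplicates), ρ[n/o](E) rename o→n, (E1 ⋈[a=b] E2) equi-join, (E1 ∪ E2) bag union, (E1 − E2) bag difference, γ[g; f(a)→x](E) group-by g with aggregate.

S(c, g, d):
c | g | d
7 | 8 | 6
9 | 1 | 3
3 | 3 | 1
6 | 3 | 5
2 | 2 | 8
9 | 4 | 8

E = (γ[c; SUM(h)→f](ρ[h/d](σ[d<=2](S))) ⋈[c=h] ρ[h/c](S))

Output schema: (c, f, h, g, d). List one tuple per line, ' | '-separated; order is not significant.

Stepwise |·|:
  S → 6
  σ[d<=2](S) → 1
  ρ[h/d](σ[d<=2](S)) → 1
  γ[c; SUM(h)→f](ρ[h/d](σ[d<=2](S))) → 1
  S → 6
  ρ[h/c](S) → 6
  (γ[c; SUM(h)→f](ρ[h/d](σ[d<=2](S))) ⋈[c=h] ρ[h/c](S)) → 1

== RESULT ==
c | f | h | g | d
3 | 1 | 3 | 3 | 1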